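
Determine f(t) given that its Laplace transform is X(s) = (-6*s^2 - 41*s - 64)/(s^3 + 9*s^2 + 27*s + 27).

f(t) = 5*t^2*exp(-3*t)/2 - 5*t*exp(-3*t) - 6*exp(-3*t)

Factor the denominator: s^3 + 9*s^2 + 27*s + 27 = (s + 3)^3.
Partial fraction decomposition gives [-6/(s + 3)] + [-5/(s + 3)^2] + [5/(s + 3)^3].
Invert each term: -6/(s + 3) ↔ -6e^(-3t); -5/(s + 3)^2 ↔ -5t·e^(-3t); 5/(s + 3)^3 ↔ (5/2)t^2·e^(-3t).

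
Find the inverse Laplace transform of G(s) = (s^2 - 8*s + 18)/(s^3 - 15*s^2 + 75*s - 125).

3*t^2*exp(5*t)/2 + 2*t*exp(5*t) + exp(5*t)

Factor the denominator: s^3 - 15*s^2 + 75*s - 125 = (s - 5)^3.
Partial fraction decomposition gives [1/(s - 5)] + [2/(s - 5)^2] + [3/(s - 5)^3].
Invert each term: 1/(s - 5) ↔ e^(5t); 2/(s - 5)^2 ↔ 2t·e^(5t); 3/(s - 5)^3 ↔ (3/2)t^2·e^(5t).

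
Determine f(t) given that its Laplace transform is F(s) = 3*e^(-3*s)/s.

f(t) = Heaviside(t - 3)*(3)

The factor e^(-3s) signals a time shift by c = 3 (second shifting theorem).
L{3} = 3/s, so L^-1{3/s} = 3.
Hence the inverse is u(t - 3) times that function evaluated at t - 3.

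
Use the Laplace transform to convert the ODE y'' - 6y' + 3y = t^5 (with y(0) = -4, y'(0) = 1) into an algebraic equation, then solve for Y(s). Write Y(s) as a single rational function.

Y(s) = (-4*s^7 + 25*s^6 + 120)/(s^8 - 6*s^7 + 3*s^6)

Laplace-transform each side.
The derivative rules (L{y''} = s^2 Y - s·y(0) - y'(0) and L{y'} = sY - y(0), with y(0) = -4, y'(0) = 1) turn the left side into (s^2 - 6*s + 3)Y - (-4*s + 25).
The right side is L{t^5} = 120/s^6.
So (s^2 - 6*s + 3)Y = 120/s^6 + (-4*s + 25).
Isolate Y and clear denominators.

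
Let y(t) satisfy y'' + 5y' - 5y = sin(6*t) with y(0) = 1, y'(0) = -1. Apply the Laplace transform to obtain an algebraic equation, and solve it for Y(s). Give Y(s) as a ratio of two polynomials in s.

Take the Laplace transform of both sides.
With L{y''} = s^2 Y - s·y(0) - y'(0) and L{y'} = sY - y(0), with y(0) = 1, y'(0) = -1: the LHS transforms to (s^2 + 5*s - 5)Y - (s + 4).
The right side is L{sin(6*t)} = 6/(s^2 + 36).
So (s^2 + 5*s - 5)Y = 6/(s^2 + 36) + (s + 4).
Isolate Y and clear denominators.

Y(s) = (s^3 + 4*s^2 + 36*s + 150)/(s^4 + 5*s^3 + 31*s^2 + 180*s - 180)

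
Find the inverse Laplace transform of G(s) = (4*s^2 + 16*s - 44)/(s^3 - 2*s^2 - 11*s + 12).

Factor the denominator: s^3 - 2*s^2 - 11*s + 12 = (s - 4)*(s - 1)*(s + 3).
Partial fraction decomposition gives [4/(s - 4)] + [-2/(s + 3)] + [2/(s - 1)].
Invert each term: 4/(s - 4) ↔ 4e^(4t); -2/(s + 3) ↔ -2e^(-3t); 2/(s - 1) ↔ 2e^(t).

4*exp(4*t) + 2*exp(t) - 2*exp(-3*t)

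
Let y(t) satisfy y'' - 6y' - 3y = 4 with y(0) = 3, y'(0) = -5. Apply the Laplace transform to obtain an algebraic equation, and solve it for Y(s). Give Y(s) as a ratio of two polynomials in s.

Apply the Laplace transform to the equation.
The derivative rules (L{y''} = s^2 Y - s·y(0) - y'(0) and L{y'} = sY - y(0), with y(0) = 3, y'(0) = -5) turn the left side into (s^2 - 6*s - 3)Y - (3*s - 23).
The right side is L{4} = 4/s.
So (s^2 - 6*s - 3)Y = 4/s + (3*s - 23).
Isolate Y and clear denominators.

Y(s) = (3*s^2 - 23*s + 4)/(s^3 - 6*s^2 - 3*s)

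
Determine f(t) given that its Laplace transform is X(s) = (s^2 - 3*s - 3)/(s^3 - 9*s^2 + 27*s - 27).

Factor the denominator: s^3 - 9*s^2 + 27*s - 27 = (s - 3)^3.
Partial fraction decomposition gives [1/(s - 3)] + [3/(s - 3)^2] + [-3/(s - 3)^3].
Invert each term: 1/(s - 3) ↔ e^(3t); 3/(s - 3)^2 ↔ 3t·e^(3t); -3/(s - 3)^3 ↔ (-3/2)t^2·e^(3t).

f(t) = -3*t^2*exp(3*t)/2 + 3*t*exp(3*t) + exp(3*t)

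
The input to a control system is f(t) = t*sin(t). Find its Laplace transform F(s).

L{sin(t)} = 1/(s^2 + 1).
Then apply L{t·g(t)} = -d/ds[G(s)] with G(s) = 1/(s^2 + 1):
differentiating 1 time and applying the sign gives 2*s/(s^2 + 1)^2.

F(s) = 2*s/(s^2 + 1)^2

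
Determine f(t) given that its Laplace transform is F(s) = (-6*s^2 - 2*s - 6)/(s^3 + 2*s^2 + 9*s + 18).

f(t) = 2*sin(3*t) - 4*cos(3*t) - 2*exp(-2*t)

Factor the denominator: s^3 + 2*s^2 + 9*s + 18 = (s + 2)*(s^2 + 9).
Partial fraction decomposition gives [-2/(s + 2)] + [-4*s/(s^2 + 9)] + [6/(s^2 + 9)].
Invert each term: -2/(s + 2) ↔ -2e^(-2t); -4·s/(s^2 + 9) ↔ -4cos(3t); 2·3/(s^2 + 9) ↔ 2sin(3t).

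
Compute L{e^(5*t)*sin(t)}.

L{sin(t)} = 1/(s^2 + 1).
By the first shifting theorem, multiplying by e^(5t) replaces s with s - 5.

1/((s - 5)^2 + 1)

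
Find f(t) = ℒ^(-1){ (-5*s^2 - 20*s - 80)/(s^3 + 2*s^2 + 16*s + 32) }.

f(t) = -4*sin(4*t) - 2*cos(4*t) - 3*exp(-2*t)

Factor the denominator: s^3 + 2*s^2 + 16*s + 32 = (s + 2)*(s^2 + 16).
Partial fraction decomposition gives [-3/(s + 2)] + [-2*s/(s^2 + 16)] + [-16/(s^2 + 16)].
Invert each term: -3/(s + 2) ↔ -3e^(-2t); -2·s/(s^2 + 16) ↔ -2cos(4t); -4·4/(s^2 + 16) ↔ -4sin(4t).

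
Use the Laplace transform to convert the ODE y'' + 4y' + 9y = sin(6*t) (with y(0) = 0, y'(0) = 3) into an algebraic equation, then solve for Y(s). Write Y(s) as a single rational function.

Y(s) = (3*s^2 + 114)/(s^4 + 4*s^3 + 45*s^2 + 144*s + 324)

Take the Laplace transform of both sides.
The derivative rules (L{y''} = s^2 Y - s·y(0) - y'(0) and L{y'} = sY - y(0), with y(0) = 0, y'(0) = 3) turn the left side into (s^2 + 4*s + 9)Y - (3).
The right side is L{sin(6*t)} = 6/(s^2 + 36).
So (s^2 + 4*s + 9)Y = 6/(s^2 + 36) + (3).
Divide through and combine into a single rational function.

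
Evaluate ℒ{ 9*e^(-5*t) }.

L{9} = 9/s.
By the first shifting theorem, multiplying by e^(-5t) replaces s with s + 5.

9/(s + 5)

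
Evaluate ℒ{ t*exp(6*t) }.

L{e^(6t)} = 1/(s - 6).
Then apply L{t·g(t)} = -d/ds[G(s)] with G(s) = 1/(s - 6):
differentiating 1 time and applying the sign gives (s - 6)^(-2).

(s - 6)^(-2)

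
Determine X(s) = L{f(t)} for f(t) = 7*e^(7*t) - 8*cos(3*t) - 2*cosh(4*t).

X(s) = -8*s/(s^2 + 9) - 2*s/(s^2 - 16) + 7/(s - 7)

Apply the Laplace transform termwise.
(-2)·[L{cosh(4t)} = s/(s^2 - 16)]; (-8)·[L{cos(3t)} = s/(s^2 + 9)]; (7)·[L{e^(7t)} = 1/(s - 7)].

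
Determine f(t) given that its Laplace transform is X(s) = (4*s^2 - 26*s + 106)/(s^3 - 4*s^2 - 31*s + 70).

f(t) = 2*exp(7*t) - 2*exp(2*t) + 4*exp(-5*t)

Factor the denominator: s^3 - 4*s^2 - 31*s + 70 = (s - 7)*(s - 2)*(s + 5).
Partial fraction decomposition gives [2/(s - 7)] + [4/(s + 5)] + [-2/(s - 2)].
Invert each term: 2/(s - 7) ↔ 2e^(7t); 4/(s + 5) ↔ 4e^(-5t); -2/(s - 2) ↔ -2e^(2t).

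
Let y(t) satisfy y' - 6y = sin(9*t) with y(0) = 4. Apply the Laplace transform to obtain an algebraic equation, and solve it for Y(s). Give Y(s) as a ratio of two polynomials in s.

Take the Laplace transform of both sides.
With L{y'} = sY - y(0) = sY - 4: the LHS transforms to (s - 6)Y - (4).
The right side is L{sin(9*t)} = 9/(s^2 + 81).
So (s - 6)Y = 9/(s^2 + 81) + (4).
Solve for Y(s) and write it as one ratio of polynomials.

Y(s) = (4*s^2 + 333)/(s^3 - 6*s^2 + 81*s - 486)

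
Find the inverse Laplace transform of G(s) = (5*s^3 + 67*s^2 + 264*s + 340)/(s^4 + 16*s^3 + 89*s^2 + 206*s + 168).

4*exp(-2*t) - 4*exp(-3*t) + 6*exp(-4*t) - exp(-7*t)

Factor the denominator: s^4 + 16*s^3 + 89*s^2 + 206*s + 168 = (s + 2)*(s + 3)*(s + 4)*(s + 7).
Partial fraction decomposition gives [6/(s + 4)] + [-4/(s + 3)] + [4/(s + 2)] + [-1/(s + 7)].
Invert each term: 6/(s + 4) ↔ 6e^(-4t); -4/(s + 3) ↔ -4e^(-3t); 4/(s + 2) ↔ 4e^(-2t); -1/(s + 7) ↔ -e^(-7t).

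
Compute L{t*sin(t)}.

2*s/(s^2 + 1)^2

L{sin(t)} = 1/(s^2 + 1).
Then apply L{t·g(t)} = -d/ds[G(s)] with G(s) = 1/(s^2 + 1):
differentiating 1 time and applying the sign gives 2*s/(s^2 + 1)^2.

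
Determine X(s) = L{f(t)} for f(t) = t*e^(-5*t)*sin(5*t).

L{sin(5t)} = 5/(s^2 + 25).
Multiplying by e^(-5t) shifts s → s + 5, so L{e^(-5*t)*sin(5*t)} = 5/((s + 5)^2 + 25).
Then apply L{t·g(t)} = -d/ds[G(s)] with G(s) = 5/((s + 5)^2 + 25):
differentiating 1 time and applying the sign gives 10*(s + 5)/(s^2 + 10*s + 50)^2.

X(s) = 10*(s + 5)/(s^2 + 10*s + 50)^2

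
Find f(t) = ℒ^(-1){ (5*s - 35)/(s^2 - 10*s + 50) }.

Complete the square in the denominator: s^2 - 10*s + 50 = (s - 5)^2 + 5^2.
Split the numerator to match: 5*s - 35 = 5·(s - 5) - 2·5.
Invert each term: 5·(s - 5)/((s - 5)^2 + 25) ↔ 5e^(5t)cos(5t); -2·5/((s - 5)^2 + 25) ↔ -2e^(5t)sin(5t).

f(t) = -2*exp(5*t)*sin(5*t) + 5*exp(5*t)*cos(5*t)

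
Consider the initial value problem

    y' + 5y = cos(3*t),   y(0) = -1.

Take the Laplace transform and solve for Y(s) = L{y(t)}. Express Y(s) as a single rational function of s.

Y(s) = (-s^2 + s - 9)/(s^3 + 5*s^2 + 9*s + 45)

Take the Laplace transform of both sides.
The derivative rules (L{y'} = sY - y(0) = sY - (-1)) turn the left side into (s + 5)Y - (-1).
The right side is L{cos(3*t)} = s/(s^2 + 9).
So (s + 5)Y = s/(s^2 + 9) + (-1).
Solve for Y(s) and write it as one ratio of polynomials.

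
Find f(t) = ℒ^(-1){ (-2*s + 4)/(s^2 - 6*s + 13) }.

f(t) = -exp(3*t)*sin(2*t) - 2*exp(3*t)*cos(2*t)

Complete the square in the denominator: s^2 - 6*s + 13 = (s - 3)^2 + 2^2.
Split the numerator to match: -2*s + 4 = -2·(s - 3) - 1·2.
Invert each term: -2·(s - 3)/((s - 3)^2 + 4) ↔ -2e^(3t)cos(2t); -1·2/((s - 3)^2 + 4) ↔ -e^(3t)sin(2t).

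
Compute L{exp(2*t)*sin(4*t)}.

4/((s - 2)^2 + 16)

L{sin(4t)} = 4/(s^2 + 16).
By the first shifting theorem, multiplying by e^(2t) replaces s with s - 2.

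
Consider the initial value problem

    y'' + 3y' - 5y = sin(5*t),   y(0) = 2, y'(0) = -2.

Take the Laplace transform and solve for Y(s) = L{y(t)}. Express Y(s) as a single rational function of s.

Y(s) = (2*s^3 + 4*s^2 + 50*s + 105)/(s^4 + 3*s^3 + 20*s^2 + 75*s - 125)

Take the Laplace transform of both sides.
Using L{y''} = s^2 Y - s·y(0) - y'(0) and L{y'} = sY - y(0), with y(0) = 2, y'(0) = -2, the left side becomes (s^2 + 3*s - 5)Y - (2*s + 4).
The right side is L{sin(5*t)} = 5/(s^2 + 25).
So (s^2 + 3*s - 5)Y = 5/(s^2 + 25) + (2*s + 4).
Solve for Y(s) and write it as one ratio of polynomials.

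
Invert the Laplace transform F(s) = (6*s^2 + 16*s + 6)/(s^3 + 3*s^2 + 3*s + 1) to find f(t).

f(t) = -2*t^2*exp(-t) + 4*t*exp(-t) + 6*exp(-t)

Factor the denominator: s^3 + 3*s^2 + 3*s + 1 = (s + 1)^3.
Partial fraction decomposition gives [6/(s + 1)] + [4/(s + 1)^2] + [-4/(s + 1)^3].
Invert each term: 6/(s + 1) ↔ 6e^(-t); 4/(s + 1)^2 ↔ 4t·e^(-t); -4/(s + 1)^3 ↔ (-2)t^2·e^(-t).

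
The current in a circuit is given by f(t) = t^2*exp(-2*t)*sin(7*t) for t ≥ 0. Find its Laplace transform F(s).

F(s) = 14*(3*s^2 + 12*s - 37)/(s^2 + 4*s + 53)^3

L{sin(7t)} = 7/(s^2 + 49).
Multiplying by e^(-2t) shifts s → s + 2, so L{exp(-2*t)*sin(7*t)} = 7/((s + 2)^2 + 49).
Then apply L{t^2·g(t)} = (-1)^2 d^2/ds^2[G(s)] with G(s) = 7/((s + 2)^2 + 49):
differentiating 2 times and applying the sign gives 14*(3*s^2 + 12*s - 37)/(s^2 + 4*s + 53)^3.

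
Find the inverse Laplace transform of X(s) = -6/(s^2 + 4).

-3*sin(2*t)

Since L{sin(2t)} = 2/(s^2 + 4), the inverse is sin(2*t), scaled by -3.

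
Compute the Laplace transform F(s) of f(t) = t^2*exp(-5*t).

F(s) = 2/(s + 5)^3

L{e^(-5t)} = 1/(s + 5).
Then apply L{t^2·g(t)} = (-1)^2 d^2/ds^2[G(s)] with G(s) = 1/(s + 5):
differentiating 2 times and applying the sign gives 2/(s + 5)^3.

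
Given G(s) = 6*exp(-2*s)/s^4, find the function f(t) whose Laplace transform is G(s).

The factor e^(-2s) signals a time shift by c = 2 (second shifting theorem).
L{t^3} = 3!/s^4 = 6/s^4, so L^-1{6/s^4} = t^3.
Hence the inverse is u(t - 2) times that function evaluated at t - 2.

f(t) = Heaviside(t - 2)*((t - 2)^3)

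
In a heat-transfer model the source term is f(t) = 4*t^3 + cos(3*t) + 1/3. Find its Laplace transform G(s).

G(s) = s/(s^2 + 9) + 1/(3*s) + 24/s^4

Apply the Laplace transform termwise.
L{1/3} = (1/3)/s; L{cos(3t)} = s/(s^2 + 9); (4)·[L{t^3} = 3!/s^4 = 6/s^4].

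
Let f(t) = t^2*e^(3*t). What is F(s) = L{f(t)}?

L{e^(3t)} = 1/(s - 3).
Then apply L{t^2·g(t)} = (-1)^2 d^2/ds^2[G(s)] with G(s) = 1/(s - 3):
differentiating 2 times and applying the sign gives 2/(s - 3)^3.

F(s) = 2/(s - 3)^3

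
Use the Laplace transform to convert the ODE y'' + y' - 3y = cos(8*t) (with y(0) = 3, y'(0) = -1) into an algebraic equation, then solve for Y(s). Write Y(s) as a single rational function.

Transform both sides with L{·}.
The derivative rules (L{y''} = s^2 Y - s·y(0) - y'(0) and L{y'} = sY - y(0), with y(0) = 3, y'(0) = -1) turn the left side into (s^2 + s - 3)Y - (3*s + 2).
The right side is L{cos(8*t)} = s/(s^2 + 64).
So (s^2 + s - 3)Y = s/(s^2 + 64) + (3*s + 2).
Isolate Y and clear denominators.

Y(s) = (3*s^3 + 2*s^2 + 193*s + 128)/(s^4 + s^3 + 61*s^2 + 64*s - 192)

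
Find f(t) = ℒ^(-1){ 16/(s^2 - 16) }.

f(t) = 4*sinh(4*t)

Since L{sinh(4t)} = 4/(s^2 - 16), the inverse is sinh(4*t), scaled by 4.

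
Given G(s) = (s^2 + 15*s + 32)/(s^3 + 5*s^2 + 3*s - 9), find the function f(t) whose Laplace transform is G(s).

Factor the denominator: s^3 + 5*s^2 + 3*s - 9 = (s - 1)*(s + 3)^2.
Partial fraction decomposition gives [-2/(s + 3)] + [(s + 3)^(-2)] + [3/(s - 1)].
Invert each term: -2/(s + 3) ↔ -2e^(-3t); 1/(s + 3)^2 ↔ t·e^(-3t); 3/(s - 1) ↔ 3e^(t).

f(t) = t*exp(-3*t) + 3*exp(t) - 2*exp(-3*t)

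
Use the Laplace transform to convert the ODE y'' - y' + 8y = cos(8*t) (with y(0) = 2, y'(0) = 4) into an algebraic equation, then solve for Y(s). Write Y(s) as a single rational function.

Y(s) = (2*s^3 + 2*s^2 + 129*s + 128)/(s^4 - s^3 + 72*s^2 - 64*s + 512)

Apply the Laplace transform to the equation.
Using L{y''} = s^2 Y - s·y(0) - y'(0) and L{y'} = sY - y(0), with y(0) = 2, y'(0) = 4, the left side becomes (s^2 - s + 8)Y - (2*s + 2).
The right side is L{cos(8*t)} = s/(s^2 + 64).
So (s^2 - s + 8)Y = s/(s^2 + 64) + (2*s + 2).
Solve for Y(s) and write it as one ratio of polynomials.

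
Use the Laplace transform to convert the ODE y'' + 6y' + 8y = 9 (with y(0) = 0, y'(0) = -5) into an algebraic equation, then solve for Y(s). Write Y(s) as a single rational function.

Y(s) = (-5*s + 9)/(s^3 + 6*s^2 + 8*s)

Take the Laplace transform of both sides.
Using L{y''} = s^2 Y - s·y(0) - y'(0) and L{y'} = sY - y(0), with y(0) = 0, y'(0) = -5, the left side becomes (s^2 + 6*s + 8)Y - (-5).
The right side is L{9} = 9/s.
So (s^2 + 6*s + 8)Y = 9/s + (-5).
Divide through and combine into a single rational function.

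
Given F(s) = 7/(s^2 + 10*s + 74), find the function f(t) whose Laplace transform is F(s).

f(t) = exp(-5*t)*sin(7*t)

Rewrite the denominator: s^2 + 10*s + 74 = (s + 5)^2 + 49.
The form in (s + 5) signals a first-shifting-theorem factor e^(-5t).
Since L{sin(7t)} = 7/(s^2 + 49), the inverse is e^(-5*t)*sin(7*t).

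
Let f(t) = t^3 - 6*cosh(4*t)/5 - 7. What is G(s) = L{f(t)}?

Apply the Laplace transform termwise.
L{-7} = -7/s; (-6/5)·[L{cosh(4t)} = s/(s^2 - 16)]; L{t^3} = 3!/s^4 = 6/s^4.

G(s) = -6*s/(5*(s^2 - 16)) - 7/s + 6/s^4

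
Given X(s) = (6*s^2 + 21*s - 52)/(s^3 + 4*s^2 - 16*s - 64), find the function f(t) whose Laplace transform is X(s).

Factor the denominator: s^3 + 4*s^2 - 16*s - 64 = (s - 4)*(s + 4)^2.
Partial fraction decomposition gives [4/(s + 4)] + [5/(s + 4)^2] + [2/(s - 4)].
Invert each term: 4/(s + 4) ↔ 4e^(-4t); 5/(s + 4)^2 ↔ 5t·e^(-4t); 2/(s - 4) ↔ 2e^(4t).

f(t) = 5*t*exp(-4*t) + 2*exp(4*t) + 4*exp(-4*t)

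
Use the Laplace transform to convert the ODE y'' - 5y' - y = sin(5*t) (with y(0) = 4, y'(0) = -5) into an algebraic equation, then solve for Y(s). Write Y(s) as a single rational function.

Laplace-transform each side.
Using L{y''} = s^2 Y - s·y(0) - y'(0) and L{y'} = sY - y(0), with y(0) = 4, y'(0) = -5, the left side becomes (s^2 - 5*s - 1)Y - (4*s - 25).
The right side is L{sin(5*t)} = 5/(s^2 + 25).
So (s^2 - 5*s - 1)Y = 5/(s^2 + 25) + (4*s - 25).
Solve for Y(s) and write it as one ratio of polynomials.

Y(s) = (4*s^3 - 25*s^2 + 100*s - 620)/(s^4 - 5*s^3 + 24*s^2 - 125*s - 25)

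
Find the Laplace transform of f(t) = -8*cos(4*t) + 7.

By linearity of the Laplace transform, transform each term separately.
L{7} = 7/s; (-8)·[L{cos(4t)} = s/(s^2 + 16)].

-8*s/(s^2 + 16) + 7/s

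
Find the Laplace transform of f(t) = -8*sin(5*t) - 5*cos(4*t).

-5*s/(s^2 + 16) - 40/(s^2 + 25)

The transform is linear, so treat each term independently.
(-8)·[L{sin(5t)} = 5/(s^2 + 25)]; (-5)·[L{cos(4t)} = s/(s^2 + 16)].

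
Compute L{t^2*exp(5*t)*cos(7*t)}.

2*(s - 5)*(s^2 - 10*s - 122)/(s^2 - 10*s + 74)^3

L{cos(7t)} = s/(s^2 + 49).
Multiplying by e^(5t) shifts s → s - 5, so L{exp(5*t)*cos(7*t)} = (s - 5)/((s - 5)^2 + 49).
Then apply L{t^2·g(t)} = (-1)^2 d^2/ds^2[G(s)] with G(s) = (s - 5)/((s - 5)^2 + 49):
differentiating 2 times and applying the sign gives 2*(s - 5)*(s^2 - 10*s - 122)/(s^2 - 10*s + 74)^3.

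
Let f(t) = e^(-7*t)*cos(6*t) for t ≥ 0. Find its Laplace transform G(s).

G(s) = (s + 7)/((s + 7)^2 + 36)

L{cos(6t)} = s/(s^2 + 36).
By the first shifting theorem, multiplying by e^(-7t) replaces s with s + 7.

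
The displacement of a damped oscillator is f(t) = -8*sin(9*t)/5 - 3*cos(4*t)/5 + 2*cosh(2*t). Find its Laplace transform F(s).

F(s) = -3*s/(5*(s^2 + 16)) + 2*s/(s^2 - 4) - 72/(5*(s^2 + 81))

By linearity of the Laplace transform, transform each term separately.
(-3/5)·[L{cos(4t)} = s/(s^2 + 16)]; (-8/5)·[L{sin(9t)} = 9/(s^2 + 81)]; (2)·[L{cosh(2t)} = s/(s^2 - 4)].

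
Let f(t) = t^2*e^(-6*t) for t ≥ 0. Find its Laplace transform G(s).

G(s) = 2/(s + 6)^3

L{e^(-6t)} = 1/(s + 6).
Then apply L{t^2·g(t)} = (-1)^2 d^2/ds^2[H(s)] with H(s) = 1/(s + 6):
differentiating 2 times and applying the sign gives 2/(s + 6)^3.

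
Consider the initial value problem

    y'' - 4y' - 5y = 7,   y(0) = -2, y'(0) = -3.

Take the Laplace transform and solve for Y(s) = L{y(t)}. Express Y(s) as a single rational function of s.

Y(s) = (-2*s + 7)/(s^2 - 5*s)

Apply the Laplace transform to the equation.
With L{y''} = s^2 Y - s·y(0) - y'(0) and L{y'} = sY - y(0), with y(0) = -2, y'(0) = -3: the LHS transforms to (s^2 - 4*s - 5)Y - (-2*s + 5).
The right side is L{7} = 7/s.
So (s^2 - 4*s - 5)Y = 7/s + (-2*s + 5).
Solve for Y(s) and write it as one ratio of polynomials.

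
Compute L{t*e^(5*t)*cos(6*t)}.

(s - 11)*(s + 1)/(s^2 - 10*s + 61)^2

L{cos(6t)} = s/(s^2 + 36).
Multiplying by e^(5t) shifts s → s - 5, so L{e^(5*t)*cos(6*t)} = (s - 5)/((s - 5)^2 + 36).
Then apply L{t·g(t)} = -d/ds[G(s)] with G(s) = (s - 5)/((s - 5)^2 + 36):
differentiating 1 time and applying the sign gives (s - 11)*(s + 1)/(s^2 - 10*s + 61)^2.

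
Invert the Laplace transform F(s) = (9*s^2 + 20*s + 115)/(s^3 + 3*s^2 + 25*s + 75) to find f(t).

Factor the denominator: s^3 + 3*s^2 + 25*s + 75 = (s + 3)*(s^2 + 25).
Partial fraction decomposition gives [4/(s + 3)] + [5*s/(s^2 + 25)] + [5/(s^2 + 25)].
Invert each term: 4/(s + 3) ↔ 4e^(-3t); 5·s/(s^2 + 25) ↔ 5cos(5t); 1·5/(s^2 + 25) ↔ sin(5t).

f(t) = sin(5*t) + 5*cos(5*t) + 4*exp(-3*t)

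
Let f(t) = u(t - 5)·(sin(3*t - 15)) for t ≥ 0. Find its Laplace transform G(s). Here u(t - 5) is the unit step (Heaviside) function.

G(s) = 3*exp(-5*s)/(s^2 + 9)

By the second shifting theorem, L{u(t - c)·g(t - c)} = e^(-cs)·H(s) with c = 5 and H(s) = L{g(t)}.
L{sin(3t)} = 3/(s^2 + 9).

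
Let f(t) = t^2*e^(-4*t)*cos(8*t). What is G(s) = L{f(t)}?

G(s) = 2*(s + 4)*(s^2 + 8*s - 176)/(s^2 + 8*s + 80)^3

L{cos(8t)} = s/(s^2 + 64).
Multiplying by e^(-4t) shifts s → s + 4, so L{e^(-4*t)*cos(8*t)} = (s + 4)/((s + 4)^2 + 64).
Then apply L{t^2·g(t)} = (-1)^2 d^2/ds^2[H(s)] with H(s) = (s + 4)/((s + 4)^2 + 64):
differentiating 2 times and applying the sign gives 2*(s + 4)*(s^2 + 8*s - 176)/(s^2 + 8*s + 80)^3.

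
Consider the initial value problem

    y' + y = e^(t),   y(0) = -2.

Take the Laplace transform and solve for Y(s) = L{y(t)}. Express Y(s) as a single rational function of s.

Y(s) = (-2*s + 3)/(s^2 - 1)

Take the Laplace transform of both sides.
With L{y'} = sY - y(0) = sY - (-2): the LHS transforms to (s + 1)Y - (-2).
The right side is L{e^(t)} = 1/(s - 1).
So (s + 1)Y = 1/(s - 1) + (-2).
Solve for Y(s) and write it as one ratio of polynomials.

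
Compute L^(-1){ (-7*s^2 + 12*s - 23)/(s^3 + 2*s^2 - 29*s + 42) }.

Factor the denominator: s^3 + 2*s^2 - 29*s + 42 = (s - 3)*(s - 2)*(s + 7).
Partial fraction decomposition gives [3/(s - 2)] + [-5/(s + 7)] + [-5/(s - 3)].
Invert each term: 3/(s - 2) ↔ 3e^(2t); -5/(s + 7) ↔ -5e^(-7t); -5/(s - 3) ↔ -5e^(3t).

-5*exp(3*t) + 3*exp(2*t) - 5*exp(-7*t)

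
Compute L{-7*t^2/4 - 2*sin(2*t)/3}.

The transform is linear, so treat each term independently.
(-7/4)·[L{t^2} = 2!/s^3 = 2/s^3]; (-2/3)·[L{sin(2t)} = 2/(s^2 + 4)].

-4/(3*(s^2 + 4)) - 7/(2*s^3)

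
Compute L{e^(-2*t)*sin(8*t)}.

L{sin(8t)} = 8/(s^2 + 64).
By the first shifting theorem, multiplying by e^(-2t) replaces s with s + 2.

8/((s + 2)^2 + 64)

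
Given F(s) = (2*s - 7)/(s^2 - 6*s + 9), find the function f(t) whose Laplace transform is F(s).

Factor the denominator: s^2 - 6*s + 9 = (s - 3)^2.
Partial fraction decomposition gives [2/(s - 3)] + [-1/(s - 3)^2].
Invert each term: 2/(s - 3) ↔ 2e^(3t); -1/(s - 3)^2 ↔ -t·e^(3t).

f(t) = -t*exp(3*t) + 2*exp(3*t)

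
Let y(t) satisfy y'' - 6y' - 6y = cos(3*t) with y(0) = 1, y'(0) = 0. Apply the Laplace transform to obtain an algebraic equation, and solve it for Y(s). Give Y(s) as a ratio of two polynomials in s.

Laplace-transform each side.
With L{y''} = s^2 Y - s·y(0) - y'(0) and L{y'} = sY - y(0), with y(0) = 1, y'(0) = 0: the LHS transforms to (s^2 - 6*s - 6)Y - (s - 6).
The right side is L{cos(3*t)} = s/(s^2 + 9).
So (s^2 - 6*s - 6)Y = s/(s^2 + 9) + (s - 6).
Isolate Y and clear denominators.

Y(s) = (s^3 - 6*s^2 + 10*s - 54)/(s^4 - 6*s^3 + 3*s^2 - 54*s - 54)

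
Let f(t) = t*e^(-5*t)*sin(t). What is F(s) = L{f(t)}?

L{sin(t)} = 1/(s^2 + 1).
Multiplying by e^(-5t) shifts s → s + 5, so L{e^(-5*t)*sin(t)} = 1/((s + 5)^2 + 1).
Then apply L{t·g(t)} = -d/ds[G(s)] with G(s) = 1/((s + 5)^2 + 1):
differentiating 1 time and applying the sign gives 2*(s + 5)/(s^2 + 10*s + 26)^2.

F(s) = 2*(s + 5)/(s^2 + 10*s + 26)^2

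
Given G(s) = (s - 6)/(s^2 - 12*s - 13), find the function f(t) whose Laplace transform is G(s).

Rewrite the denominator: s^2 - 12*s - 13 = (s - 6)^2 - 49.
The form in (s - 6) signals a first-shifting-theorem factor e^(6t).
Since L{cosh(7t)} = s/(s^2 - 49), the inverse is e^(6*t)*cosh(7*t).

f(t) = exp(6*t)*cosh(7*t)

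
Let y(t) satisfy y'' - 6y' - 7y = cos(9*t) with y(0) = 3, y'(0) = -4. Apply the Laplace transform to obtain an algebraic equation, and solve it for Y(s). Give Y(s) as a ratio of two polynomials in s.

Y(s) = (3*s^3 - 22*s^2 + 244*s - 1782)/(s^4 - 6*s^3 + 74*s^2 - 486*s - 567)

Transform both sides with L{·}.
Using L{y''} = s^2 Y - s·y(0) - y'(0) and L{y'} = sY - y(0), with y(0) = 3, y'(0) = -4, the left side becomes (s^2 - 6*s - 7)Y - (3*s - 22).
The right side is L{cos(9*t)} = s/(s^2 + 81).
So (s^2 - 6*s - 7)Y = s/(s^2 + 81) + (3*s - 22).
Solve for Y(s) and write it as one ratio of polynomials.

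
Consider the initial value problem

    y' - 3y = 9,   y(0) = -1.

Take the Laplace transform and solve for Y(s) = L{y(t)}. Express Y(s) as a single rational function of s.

Y(s) = (-s + 9)/(s^2 - 3*s)

Transform both sides with L{·}.
With L{y'} = sY - y(0) = sY - (-1): the LHS transforms to (s - 3)Y - (-1).
The right side is L{9} = 9/s.
So (s - 3)Y = 9/s + (-1).
Divide through and combine into a single rational function.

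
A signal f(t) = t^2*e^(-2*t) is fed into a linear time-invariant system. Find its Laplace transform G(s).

G(s) = 2/(s + 2)^3

L{e^(-2t)} = 1/(s + 2).
Then apply L{t^2·g(t)} = (-1)^2 d^2/ds^2[H(s)] with H(s) = 1/(s + 2):
differentiating 2 times and applying the sign gives 2/(s + 2)^3.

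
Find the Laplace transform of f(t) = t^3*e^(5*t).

6/(s - 5)^4

L{t^3} = 3!/s^4 = 6/s^4.
By the first shifting theorem, multiplying by e^(5t) replaces s with s - 5.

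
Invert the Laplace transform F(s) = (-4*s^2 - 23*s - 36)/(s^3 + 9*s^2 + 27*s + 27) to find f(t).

Factor the denominator: s^3 + 9*s^2 + 27*s + 27 = (s + 3)^3.
Partial fraction decomposition gives [-4/(s + 3)] + [(s + 3)^(-2)] + [-3/(s + 3)^3].
Invert each term: -4/(s + 3) ↔ -4e^(-3t); 1/(s + 3)^2 ↔ t·e^(-3t); -3/(s + 3)^3 ↔ (-3/2)t^2·e^(-3t).

f(t) = -3*t^2*exp(-3*t)/2 + t*exp(-3*t) - 4*exp(-3*t)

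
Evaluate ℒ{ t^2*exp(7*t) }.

L{e^(7t)} = 1/(s - 7).
Then apply L{t^2·g(t)} = (-1)^2 d^2/ds^2[G(s)] with G(s) = 1/(s - 7):
differentiating 2 times and applying the sign gives 2/(s - 7)^3.

2/(s - 7)^3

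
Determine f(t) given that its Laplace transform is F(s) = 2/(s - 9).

f(t) = 2*exp(9*t)

Since L{e^(9t)} = 1/(s - 9), the inverse is exp(9*t), scaled by 2.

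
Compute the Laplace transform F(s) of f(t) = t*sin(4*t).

F(s) = 8*s/(s^2 + 16)^2

L{sin(4t)} = 4/(s^2 + 16).
Then apply L{t·g(t)} = -d/ds[G(s)] with G(s) = 4/(s^2 + 16):
differentiating 1 time and applying the sign gives 8*s/(s^2 + 16)^2.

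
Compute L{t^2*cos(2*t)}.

2*s*(s^2 - 12)/(s^2 + 4)^3

L{cos(2t)} = s/(s^2 + 4).
Then apply L{t^2·g(t)} = (-1)^2 d^2/ds^2[G(s)] with G(s) = s/(s^2 + 4):
differentiating 2 times and applying the sign gives 2*s*(s^2 - 12)/(s^2 + 4)^3.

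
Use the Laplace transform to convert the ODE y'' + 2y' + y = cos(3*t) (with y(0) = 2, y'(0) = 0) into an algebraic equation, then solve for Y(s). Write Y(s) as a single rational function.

Y(s) = (2*s^3 + 4*s^2 + 19*s + 36)/(s^4 + 2*s^3 + 10*s^2 + 18*s + 9)

Transform both sides with L{·}.
With L{y''} = s^2 Y - s·y(0) - y'(0) and L{y'} = sY - y(0), with y(0) = 2, y'(0) = 0: the LHS transforms to (s^2 + 2*s + 1)Y - (2*s + 4).
The right side is L{cos(3*t)} = s/(s^2 + 9).
So (s^2 + 2*s + 1)Y = s/(s^2 + 9) + (2*s + 4).
Solve for Y(s) and write it as one ratio of polynomials.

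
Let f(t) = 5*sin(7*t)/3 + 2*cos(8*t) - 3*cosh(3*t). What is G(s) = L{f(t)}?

The transform is linear, so treat each term independently.
(5/3)·[L{sin(7t)} = 7/(s^2 + 49)]; (-3)·[L{cosh(3t)} = s/(s^2 - 9)]; (2)·[L{cos(8t)} = s/(s^2 + 64)].

G(s) = 2*s/(s^2 + 64) - 3*s/(s^2 - 9) + 35/(3*(s^2 + 49))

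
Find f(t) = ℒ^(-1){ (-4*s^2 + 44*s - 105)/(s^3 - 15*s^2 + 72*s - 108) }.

f(t) = 5*t*exp(6*t) - 3*exp(6*t) - exp(3*t)

Factor the denominator: s^3 - 15*s^2 + 72*s - 108 = (s - 6)^2*(s - 3).
Partial fraction decomposition gives [-3/(s - 6)] + [5/(s - 6)^2] + [-1/(s - 3)].
Invert each term: -3/(s - 6) ↔ -3e^(6t); 5/(s - 6)^2 ↔ 5t·e^(6t); -1/(s - 3) ↔ -e^(3t).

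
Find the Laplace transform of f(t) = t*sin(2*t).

4*s/(s^2 + 4)^2

L{sin(2t)} = 2/(s^2 + 4).
Then apply L{t·g(t)} = -d/ds[G(s)] with G(s) = 2/(s^2 + 4):
differentiating 1 time and applying the sign gives 4*s/(s^2 + 4)^2.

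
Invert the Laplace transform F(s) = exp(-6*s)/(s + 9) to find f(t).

f(t) = Heaviside(t - 6)*(exp(-9*t + 54))

The factor e^(-6s) signals a time shift by c = 6 (second shifting theorem).
L{e^(-9t)} = 1/(s + 9), so L^-1{1/(s + 9)} = exp(-9*t).
Hence the inverse is u(t - 6) times that function evaluated at t - 6.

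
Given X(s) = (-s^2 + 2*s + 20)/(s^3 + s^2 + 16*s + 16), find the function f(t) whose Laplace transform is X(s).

Factor the denominator: s^3 + s^2 + 16*s + 16 = (s + 1)*(s^2 + 16).
Partial fraction decomposition gives [1/(s + 1)] + [-2*s/(s^2 + 16)] + [4/(s^2 + 16)].
Invert each term: 1/(s + 1) ↔ e^(-t); -2·s/(s^2 + 16) ↔ -2cos(4t); 1·4/(s^2 + 16) ↔ sin(4t).

f(t) = sin(4*t) - 2*cos(4*t) + exp(-t)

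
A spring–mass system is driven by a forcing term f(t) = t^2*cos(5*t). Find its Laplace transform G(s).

L{cos(5t)} = s/(s^2 + 25).
Then apply L{t^2·g(t)} = (-1)^2 d^2/ds^2[H(s)] with H(s) = s/(s^2 + 25):
differentiating 2 times and applying the sign gives 2*s*(s^2 - 75)/(s^2 + 25)^3.

G(s) = 2*s*(s^2 - 75)/(s^2 + 25)^3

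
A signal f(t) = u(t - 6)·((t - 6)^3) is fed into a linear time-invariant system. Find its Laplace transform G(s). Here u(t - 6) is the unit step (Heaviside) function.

By the second shifting theorem, L{u(t - c)·g(t - c)} = e^(-cs)·H(s) with c = 6 and H(s) = L{g(t)}.
L{t^3} = 3!/s^4 = 6/s^4.

G(s) = 6*exp(-6*s)/s^4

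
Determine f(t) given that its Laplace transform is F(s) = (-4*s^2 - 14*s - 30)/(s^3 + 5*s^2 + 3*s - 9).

Factor the denominator: s^3 + 5*s^2 + 3*s - 9 = (s - 1)*(s + 3)^2.
Partial fraction decomposition gives [-1/(s + 3)] + [6/(s + 3)^2] + [-3/(s - 1)].
Invert each term: -1/(s + 3) ↔ -e^(-3t); 6/(s + 3)^2 ↔ 6t·e^(-3t); -3/(s - 1) ↔ -3e^(t).

f(t) = 6*t*exp(-3*t) - 3*exp(t) - exp(-3*t)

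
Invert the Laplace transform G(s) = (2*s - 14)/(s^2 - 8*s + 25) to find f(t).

Complete the square in the denominator: s^2 - 8*s + 25 = (s - 4)^2 + 3^2.
Split the numerator to match: 2*s - 14 = 2·(s - 4) - 2·3.
Invert each term: 2·(s - 4)/((s - 4)^2 + 9) ↔ 2e^(4t)cos(3t); -2·3/((s - 4)^2 + 9) ↔ -2e^(4t)sin(3t).

f(t) = -2*exp(4*t)*sin(3*t) + 2*exp(4*t)*cos(3*t)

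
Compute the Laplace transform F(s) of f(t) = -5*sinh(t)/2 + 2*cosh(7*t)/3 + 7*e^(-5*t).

F(s) = 2*s/(3*(s^2 - 49)) - 5/(2*(s^2 - 1)) + 7/(s + 5)

By linearity of the Laplace transform, transform each term separately.
(-5/2)·[L{sinh(t)} = 1/(s^2 - 1)]; (2/3)·[L{cosh(7t)} = s/(s^2 - 49)]; (7)·[L{e^(-5t)} = 1/(s + 5)].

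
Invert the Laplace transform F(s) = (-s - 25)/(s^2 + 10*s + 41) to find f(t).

f(t) = -5*exp(-5*t)*sin(4*t) - exp(-5*t)*cos(4*t)

Complete the square in the denominator: s^2 + 10*s + 41 = (s + 5)^2 + 4^2.
Split the numerator to match: -s - 25 = -1·(s + 5) - 5·4.
Invert each term: -1·(s + 5)/((s + 5)^2 + 16) ↔ -e^(-5t)cos(4t); -5·4/((s + 5)^2 + 16) ↔ -5e^(-5t)sin(4t).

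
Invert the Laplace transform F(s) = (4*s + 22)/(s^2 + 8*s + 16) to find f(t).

Factor the denominator: s^2 + 8*s + 16 = (s + 4)^2.
Partial fraction decomposition gives [4/(s + 4)] + [6/(s + 4)^2].
Invert each term: 4/(s + 4) ↔ 4e^(-4t); 6/(s + 4)^2 ↔ 6t·e^(-4t).

f(t) = 6*t*exp(-4*t) + 4*exp(-4*t)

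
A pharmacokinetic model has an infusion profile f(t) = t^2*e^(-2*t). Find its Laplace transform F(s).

L{e^(-2t)} = 1/(s + 2).
Then apply L{t^2·g(t)} = (-1)^2 d^2/ds^2[G(s)] with G(s) = 1/(s + 2):
differentiating 2 times and applying the sign gives 2/(s + 2)^3.

F(s) = 2/(s + 2)^3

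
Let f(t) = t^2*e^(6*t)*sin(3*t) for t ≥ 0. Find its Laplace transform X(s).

X(s) = 18*(s^2 - 12*s + 33)/(s^2 - 12*s + 45)^3

L{sin(3t)} = 3/(s^2 + 9).
Multiplying by e^(6t) shifts s → s - 6, so L{e^(6*t)*sin(3*t)} = 3/((s - 6)^2 + 9).
Then apply L{t^2·g(t)} = (-1)^2 d^2/ds^2[G(s)] with G(s) = 3/((s - 6)^2 + 9):
differentiating 2 times and applying the sign gives 18*(s^2 - 12*s + 33)/(s^2 - 12*s + 45)^3.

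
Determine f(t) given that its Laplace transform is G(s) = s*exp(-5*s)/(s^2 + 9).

The factor e^(-5s) signals a time shift by c = 5 (second shifting theorem).
L{cos(3t)} = s/(s^2 + 9), so L^-1{s/(s^2 + 9)} = cos(3*t).
Hence the inverse is u(t - 5) times that function evaluated at t - 5.

f(t) = Heaviside(t - 5)*(cos(3*t - 15))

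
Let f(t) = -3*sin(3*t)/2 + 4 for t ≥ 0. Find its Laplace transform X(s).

X(s) = -9/(2*(s^2 + 9)) + 4/s

By linearity of the Laplace transform, transform each term separately.
L{4} = 4/s; (-3/2)·[L{sin(3t)} = 3/(s^2 + 9)].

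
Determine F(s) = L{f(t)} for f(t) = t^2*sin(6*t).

L{sin(6t)} = 6/(s^2 + 36).
Then apply L{t^2·g(t)} = (-1)^2 d^2/ds^2[G(s)] with G(s) = 6/(s^2 + 36):
differentiating 2 times and applying the sign gives 36*(s^2 - 12)/(s^2 + 36)^3.

F(s) = 36*(s^2 - 12)/(s^2 + 36)^3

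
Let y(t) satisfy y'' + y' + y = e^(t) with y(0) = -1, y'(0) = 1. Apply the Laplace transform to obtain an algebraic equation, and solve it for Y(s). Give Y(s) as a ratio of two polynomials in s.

Transform both sides with L{·}.
With L{y''} = s^2 Y - s·y(0) - y'(0) and L{y'} = sY - y(0), with y(0) = -1, y'(0) = 1: the LHS transforms to (s^2 + s + 1)Y - (-s).
The right side is L{e^(t)} = 1/(s - 1).
So (s^2 + s + 1)Y = 1/(s - 1) + (-s).
Isolate Y and clear denominators.

Y(s) = (-s^2 + s + 1)/(s^3 - 1)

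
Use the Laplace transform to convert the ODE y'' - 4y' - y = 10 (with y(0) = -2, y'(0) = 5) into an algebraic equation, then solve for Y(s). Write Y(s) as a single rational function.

Y(s) = (-2*s^2 + 13*s + 10)/(s^3 - 4*s^2 - s)

Apply the Laplace transform to the equation.
With L{y''} = s^2 Y - s·y(0) - y'(0) and L{y'} = sY - y(0), with y(0) = -2, y'(0) = 5: the LHS transforms to (s^2 - 4*s - 1)Y - (-2*s + 13).
The right side is L{10} = 10/s.
So (s^2 - 4*s - 1)Y = 10/s + (-2*s + 13).
Solve for Y(s) and write it as one ratio of polynomials.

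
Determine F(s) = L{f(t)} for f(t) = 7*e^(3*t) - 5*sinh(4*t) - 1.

F(s) = -20/(s^2 - 16) + 7/(s - 3) - 1/s

Apply the Laplace transform termwise.
(-5)·[L{sinh(4t)} = 4/(s^2 - 16)]; L{-1} = -1/s; (7)·[L{e^(3t)} = 1/(s - 3)].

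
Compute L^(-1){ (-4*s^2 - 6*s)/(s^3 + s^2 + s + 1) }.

-sin(t) - 5*cos(t) + exp(-t)

Factor the denominator: s^3 + s^2 + s + 1 = (s + 1)*(s^2 + 1).
Partial fraction decomposition gives [1/(s + 1)] + [-5*s/(s^2 + 1)] + [-1/(s^2 + 1)].
Invert each term: 1/(s + 1) ↔ e^(-t); -5·s/(s^2 + 1) ↔ -5cos(t); -1·1/(s^2 + 1) ↔ -sin(t).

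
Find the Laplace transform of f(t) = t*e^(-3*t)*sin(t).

2*(s + 3)/(s^2 + 6*s + 10)^2

L{sin(t)} = 1/(s^2 + 1).
Multiplying by e^(-3t) shifts s → s + 3, so L{e^(-3*t)*sin(t)} = 1/((s + 3)^2 + 1).
Then apply L{t·g(t)} = -d/ds[G(s)] with G(s) = 1/((s + 3)^2 + 1):
differentiating 1 time and applying the sign gives 2*(s + 3)/(s^2 + 6*s + 10)^2.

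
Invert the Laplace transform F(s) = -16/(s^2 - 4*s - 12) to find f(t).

Rewrite the denominator: s^2 - 4*s - 12 = (s - 2)^2 - 16.
The form in (s - 2) signals a first-shifting-theorem factor e^(2t).
Since L{sinh(4t)} = 4/(s^2 - 16), the inverse is exp(2*t)*sinh(4*t), scaled by -4.

f(t) = -4*exp(2*t)*sinh(4*t)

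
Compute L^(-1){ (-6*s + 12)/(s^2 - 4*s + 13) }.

-6*exp(2*t)*cos(3*t)

Rewrite the denominator: s^2 - 4*s + 13 = (s - 2)^2 + 9.
The form in (s - 2) signals a first-shifting-theorem factor e^(2t).
Since L{cos(3t)} = s/(s^2 + 9), the inverse is e^(2*t)*cos(3*t), scaled by -6.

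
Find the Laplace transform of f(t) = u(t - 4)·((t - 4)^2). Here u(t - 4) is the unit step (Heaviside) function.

By the second shifting theorem, L{u(t - c)·g(t - c)} = e^(-cs)·H(s) with c = 4 and H(s) = L{g(t)}.
L{t^2} = 2!/s^3 = 2/s^3.

2*exp(-4*s)/s^3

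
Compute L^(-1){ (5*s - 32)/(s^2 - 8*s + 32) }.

Complete the square in the denominator: s^2 - 8*s + 32 = (s - 4)^2 + 4^2.
Split the numerator to match: 5*s - 32 = 5·(s - 4) - 3·4.
Invert each term: 5·(s - 4)/((s - 4)^2 + 16) ↔ 5e^(4t)cos(4t); -3·4/((s - 4)^2 + 16) ↔ -3e^(4t)sin(4t).

-3*exp(4*t)*sin(4*t) + 5*exp(4*t)*cos(4*t)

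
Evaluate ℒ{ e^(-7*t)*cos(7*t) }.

(s + 7)/((s + 7)^2 + 49)

L{cos(7t)} = s/(s^2 + 49).
By the first shifting theorem, multiplying by e^(-7t) replaces s with s + 7.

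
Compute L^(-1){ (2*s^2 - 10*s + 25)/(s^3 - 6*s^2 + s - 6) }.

Factor the denominator: s^3 - 6*s^2 + s - 6 = (s - 6)*(s^2 + 1).
Partial fraction decomposition gives [1/(s - 6)] + [s/(s^2 + 1)] + [-4/(s^2 + 1)].
Invert each term: 1/(s - 6) ↔ e^(6t); 1·s/(s^2 + 1) ↔ cos(t); -4·1/(s^2 + 1) ↔ -4sin(t).

exp(6*t) - 4*sin(t) + cos(t)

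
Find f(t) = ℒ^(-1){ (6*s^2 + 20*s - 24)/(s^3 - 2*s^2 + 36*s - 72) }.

f(t) = exp(2*t) + 5*sin(6*t) + 5*cos(6*t)

Factor the denominator: s^3 - 2*s^2 + 36*s - 72 = (s - 2)*(s^2 + 36).
Partial fraction decomposition gives [1/(s - 2)] + [5*s/(s^2 + 36)] + [30/(s^2 + 36)].
Invert each term: 1/(s - 2) ↔ e^(2t); 5·s/(s^2 + 36) ↔ 5cos(6t); 5·6/(s^2 + 36) ↔ 5sin(6t).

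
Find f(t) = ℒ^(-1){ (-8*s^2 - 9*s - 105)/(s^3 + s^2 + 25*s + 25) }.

Factor the denominator: s^3 + s^2 + 25*s + 25 = (s + 1)*(s^2 + 25).
Partial fraction decomposition gives [-4/(s + 1)] + [-4*s/(s^2 + 25)] + [-5/(s^2 + 25)].
Invert each term: -4/(s + 1) ↔ -4e^(-t); -4·s/(s^2 + 25) ↔ -4cos(5t); -1·5/(s^2 + 25) ↔ -sin(5t).

f(t) = -sin(5*t) - 4*cos(5*t) - 4*exp(-t)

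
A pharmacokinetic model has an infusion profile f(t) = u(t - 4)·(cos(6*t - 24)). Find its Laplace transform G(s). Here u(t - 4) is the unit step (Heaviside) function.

By the second shifting theorem, L{u(t - c)·g(t - c)} = e^(-cs)·H(s) with c = 4 and H(s) = L{g(t)}.
L{cos(6t)} = s/(s^2 + 36).

G(s) = s*exp(-4*s)/(s^2 + 36)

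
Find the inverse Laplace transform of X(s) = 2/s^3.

Since L{t^2} = 2!/s^3 = 2/s^3, the inverse is t^2.

t^2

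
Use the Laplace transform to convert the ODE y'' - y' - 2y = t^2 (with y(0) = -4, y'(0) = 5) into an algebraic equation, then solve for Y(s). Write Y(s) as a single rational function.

Apply the Laplace transform to the equation.
With L{y''} = s^2 Y - s·y(0) - y'(0) and L{y'} = sY - y(0), with y(0) = -4, y'(0) = 5: the LHS transforms to (s^2 - s - 2)Y - (-4*s + 9).
The right side is L{t^2} = 2/s^3.
So (s^2 - s - 2)Y = 2/s^3 + (-4*s + 9).
Isolate Y and clear denominators.

Y(s) = (-4*s^4 + 9*s^3 + 2)/(s^5 - s^4 - 2*s^3)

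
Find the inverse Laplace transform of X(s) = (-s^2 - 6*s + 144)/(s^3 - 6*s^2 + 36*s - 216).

exp(6*t) - 3*sin(6*t) - 2*cos(6*t)

Factor the denominator: s^3 - 6*s^2 + 36*s - 216 = (s - 6)*(s^2 + 36).
Partial fraction decomposition gives [1/(s - 6)] + [-2*s/(s^2 + 36)] + [-18/(s^2 + 36)].
Invert each term: 1/(s - 6) ↔ e^(6t); -2·s/(s^2 + 36) ↔ -2cos(6t); -3·6/(s^2 + 36) ↔ -3sin(6t).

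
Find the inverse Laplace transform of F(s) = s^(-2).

t

Since L{t} = 1!/s^2 = 1/s^2, the inverse is t.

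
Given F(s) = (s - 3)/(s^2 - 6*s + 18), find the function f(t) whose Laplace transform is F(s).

Rewrite the denominator: s^2 - 6*s + 18 = (s - 3)^2 + 9.
The form in (s - 3) signals a first-shifting-theorem factor e^(3t).
Since L{cos(3t)} = s/(s^2 + 9), the inverse is exp(3*t)*cos(3*t).

f(t) = exp(3*t)*cos(3*t)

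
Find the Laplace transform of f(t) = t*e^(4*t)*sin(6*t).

12*(s - 4)/(s^2 - 8*s + 52)^2

L{sin(6t)} = 6/(s^2 + 36).
Multiplying by e^(4t) shifts s → s - 4, so L{e^(4*t)*sin(6*t)} = 6/((s - 4)^2 + 36).
Then apply L{t·g(t)} = -d/ds[G(s)] with G(s) = 6/((s - 4)^2 + 36):
differentiating 1 time and applying the sign gives 12*(s - 4)/(s^2 - 8*s + 52)^2.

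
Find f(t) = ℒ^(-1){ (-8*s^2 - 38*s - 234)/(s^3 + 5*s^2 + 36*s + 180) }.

f(t) = -3*sin(6*t) - 4*cos(6*t) - 4*exp(-5*t)

Factor the denominator: s^3 + 5*s^2 + 36*s + 180 = (s + 5)*(s^2 + 36).
Partial fraction decomposition gives [-4/(s + 5)] + [-4*s/(s^2 + 36)] + [-18/(s^2 + 36)].
Invert each term: -4/(s + 5) ↔ -4e^(-5t); -4·s/(s^2 + 36) ↔ -4cos(6t); -3·6/(s^2 + 36) ↔ -3sin(6t).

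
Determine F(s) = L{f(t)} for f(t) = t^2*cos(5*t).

F(s) = 2*s*(s^2 - 75)/(s^2 + 25)^3

L{cos(5t)} = s/(s^2 + 25).
Then apply L{t^2·g(t)} = (-1)^2 d^2/ds^2[G(s)] with G(s) = s/(s^2 + 25):
differentiating 2 times and applying the sign gives 2*s*(s^2 - 75)/(s^2 + 25)^3.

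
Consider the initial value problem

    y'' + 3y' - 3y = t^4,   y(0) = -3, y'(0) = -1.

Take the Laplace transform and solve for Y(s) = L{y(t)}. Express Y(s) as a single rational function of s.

Y(s) = (-3*s^6 - 10*s^5 + 24)/(s^7 + 3*s^6 - 3*s^5)

Laplace-transform each side.
With L{y''} = s^2 Y - s·y(0) - y'(0) and L{y'} = sY - y(0), with y(0) = -3, y'(0) = -1: the LHS transforms to (s^2 + 3*s - 3)Y - (-3*s - 10).
The right side is L{t^4} = 24/s^5.
So (s^2 + 3*s - 3)Y = 24/s^5 + (-3*s - 10).
Solve for Y(s) and write it as one ratio of polynomials.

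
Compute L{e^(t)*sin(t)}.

L{sin(t)} = 1/(s^2 + 1).
By the first shifting theorem, multiplying by e^(t) replaces s with s - 1.

1/((s - 1)^2 + 1)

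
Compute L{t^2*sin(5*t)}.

10*(3*s^2 - 25)/(s^2 + 25)^3

L{sin(5t)} = 5/(s^2 + 25).
Then apply L{t^2·g(t)} = (-1)^2 d^2/ds^2[H(s)] with H(s) = 5/(s^2 + 25):
differentiating 2 times and applying the sign gives 10*(3*s^2 - 25)/(s^2 + 25)^3.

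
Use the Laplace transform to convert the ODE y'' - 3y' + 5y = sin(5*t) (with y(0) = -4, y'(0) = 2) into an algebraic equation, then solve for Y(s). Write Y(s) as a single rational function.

Transform both sides with L{·}.
The derivative rules (L{y''} = s^2 Y - s·y(0) - y'(0) and L{y'} = sY - y(0), with y(0) = -4, y'(0) = 2) turn the left side into (s^2 - 3*s + 5)Y - (-4*s + 14).
The right side is L{sin(5*t)} = 5/(s^2 + 25).
So (s^2 - 3*s + 5)Y = 5/(s^2 + 25) + (-4*s + 14).
Solve for Y(s) and write it as one ratio of polynomials.

Y(s) = (-4*s^3 + 14*s^2 - 100*s + 355)/(s^4 - 3*s^3 + 30*s^2 - 75*s + 125)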